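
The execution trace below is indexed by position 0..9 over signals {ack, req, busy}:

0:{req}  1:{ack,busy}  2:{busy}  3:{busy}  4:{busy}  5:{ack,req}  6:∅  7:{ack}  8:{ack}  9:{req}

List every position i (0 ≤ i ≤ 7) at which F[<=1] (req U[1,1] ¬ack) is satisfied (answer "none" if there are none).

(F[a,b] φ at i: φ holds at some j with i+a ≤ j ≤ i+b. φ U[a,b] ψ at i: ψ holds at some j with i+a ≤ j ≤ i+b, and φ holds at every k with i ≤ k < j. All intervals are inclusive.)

4, 5

Evaluate at each i in [0,7]:
  i=0: ✗ (none in [0,1])
  i=1: ✗ (none in [1,2])
  i=2: ✗ (none in [2,3])
  i=3: ✗ (none in [3,4])
  i=4: ✓ (witness j=5)
  i=5: ✓ (witness j=5)
  i=6: ✗ (none in [6,7])
  i=7: ✗ (none in [7,8])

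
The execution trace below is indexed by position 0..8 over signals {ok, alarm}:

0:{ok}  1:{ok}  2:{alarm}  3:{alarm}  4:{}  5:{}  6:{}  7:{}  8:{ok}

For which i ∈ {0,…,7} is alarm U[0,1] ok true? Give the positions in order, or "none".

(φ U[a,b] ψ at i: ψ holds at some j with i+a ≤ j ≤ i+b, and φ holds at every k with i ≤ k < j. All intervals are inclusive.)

0, 1

Evaluate at each i in [0,7]:
  i=0: ✓ (rhs at j=0)
  i=1: ✓ (rhs at j=1)
  i=2: ✗ (no rhs in [2,3])
  i=3: ✗ (no rhs in [3,4])
  i=4: ✗ (no rhs in [4,5])
  i=5: ✗ (no rhs in [5,6])
  i=6: ✗ (no rhs in [6,7])
  i=7: ✗ (lhs fails at k=7 before rhs at j=8)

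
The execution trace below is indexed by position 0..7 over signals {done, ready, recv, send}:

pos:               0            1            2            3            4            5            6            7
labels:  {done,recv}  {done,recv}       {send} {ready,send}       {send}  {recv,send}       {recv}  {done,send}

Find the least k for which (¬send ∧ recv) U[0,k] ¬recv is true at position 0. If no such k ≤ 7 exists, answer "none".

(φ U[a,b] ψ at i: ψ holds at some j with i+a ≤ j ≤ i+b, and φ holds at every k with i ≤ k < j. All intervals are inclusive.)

2

Need earliest j ≥ 0 with ¬recv, and (¬send ∧ recv) at every k in [0,j-1].
  j=0: rhs fails.
  j=1: rhs fails.
  j=2: rhs holds; lhs holds on [0,1]. k = 2.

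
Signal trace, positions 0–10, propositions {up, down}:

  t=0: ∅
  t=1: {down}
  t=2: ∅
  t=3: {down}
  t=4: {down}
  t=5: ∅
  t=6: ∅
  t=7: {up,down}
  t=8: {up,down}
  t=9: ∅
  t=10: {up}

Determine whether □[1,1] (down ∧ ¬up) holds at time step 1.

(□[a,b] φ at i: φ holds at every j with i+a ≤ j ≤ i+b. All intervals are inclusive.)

Check (down ∧ ¬up) at every j in [2,2]:
  j=2: false
Fails at j=2 → formula fails.

No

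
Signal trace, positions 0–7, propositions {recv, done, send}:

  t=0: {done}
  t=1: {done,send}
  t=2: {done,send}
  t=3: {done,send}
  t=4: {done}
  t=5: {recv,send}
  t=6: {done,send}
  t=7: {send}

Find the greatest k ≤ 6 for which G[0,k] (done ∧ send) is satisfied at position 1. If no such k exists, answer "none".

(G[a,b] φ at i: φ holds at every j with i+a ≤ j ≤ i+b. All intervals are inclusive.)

(done ∧ send) must hold from j=1 onward; find where it first fails.
  j=1: holds
  j=2: holds
  j=3: holds
  j=4: fails
Holds on [1,3], so largest k = 2.

2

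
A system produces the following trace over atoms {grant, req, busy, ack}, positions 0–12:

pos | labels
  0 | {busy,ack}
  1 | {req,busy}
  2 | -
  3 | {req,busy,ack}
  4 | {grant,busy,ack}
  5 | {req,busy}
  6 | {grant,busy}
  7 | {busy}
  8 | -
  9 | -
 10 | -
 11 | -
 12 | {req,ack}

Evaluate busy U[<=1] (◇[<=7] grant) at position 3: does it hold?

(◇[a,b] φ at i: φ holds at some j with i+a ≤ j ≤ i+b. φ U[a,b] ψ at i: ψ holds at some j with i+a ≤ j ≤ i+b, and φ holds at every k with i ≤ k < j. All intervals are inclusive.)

True

Need some j in [3,4] with ◇[<=7] grant, and busy at every k in [3,j-1].
  j=3: ◇[<=7] grant holds; no prefix to check → satisfied.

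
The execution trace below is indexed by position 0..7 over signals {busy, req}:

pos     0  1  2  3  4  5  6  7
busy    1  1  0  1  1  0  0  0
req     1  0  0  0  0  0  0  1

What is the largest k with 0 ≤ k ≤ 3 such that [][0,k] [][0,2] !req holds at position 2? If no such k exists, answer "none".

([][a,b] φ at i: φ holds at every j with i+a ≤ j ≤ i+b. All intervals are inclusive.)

2

[][0,2] !req must hold from j=2 onward; find where it first fails.
  j=2: holds
  j=3: holds
  j=4: holds
  j=5: fails
Holds on [2,4], so largest k = 2.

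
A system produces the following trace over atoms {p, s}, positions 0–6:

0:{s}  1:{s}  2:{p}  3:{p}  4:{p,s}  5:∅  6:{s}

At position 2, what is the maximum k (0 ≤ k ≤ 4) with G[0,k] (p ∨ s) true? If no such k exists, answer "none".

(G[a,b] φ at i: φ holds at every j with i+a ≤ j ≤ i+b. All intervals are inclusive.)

(p ∨ s) must hold from j=2 onward; find where it first fails.
  j=2: holds
  j=3: holds
  j=4: holds
  j=5: fails
Holds on [2,4], so largest k = 2.

2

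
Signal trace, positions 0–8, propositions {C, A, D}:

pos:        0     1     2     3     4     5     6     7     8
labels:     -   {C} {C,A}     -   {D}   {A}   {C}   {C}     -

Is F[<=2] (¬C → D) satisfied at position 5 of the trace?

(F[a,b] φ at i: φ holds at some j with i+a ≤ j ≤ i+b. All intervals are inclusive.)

True

Check (¬C → D) at each j in [5,7]:
  j=5: false
  j=6: true
  j=7: true
Found at j=6 → formula holds.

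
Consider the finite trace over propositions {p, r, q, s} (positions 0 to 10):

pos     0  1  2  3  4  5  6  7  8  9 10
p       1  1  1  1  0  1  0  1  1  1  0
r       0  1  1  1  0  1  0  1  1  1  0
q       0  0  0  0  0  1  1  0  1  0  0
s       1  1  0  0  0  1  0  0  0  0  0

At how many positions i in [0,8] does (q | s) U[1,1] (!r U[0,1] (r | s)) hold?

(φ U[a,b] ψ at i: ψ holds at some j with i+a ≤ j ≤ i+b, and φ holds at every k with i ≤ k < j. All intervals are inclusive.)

Evaluate at each i in [0,8]:
  i=0: ✓ (rhs at j=1; lhs holds on [0,0])
  i=1: ✓ (rhs at j=2; lhs holds on [1,1])
  i=2: ✗ (lhs fails at k=2 before rhs at j=3)
  i=3: ✗ (lhs fails at k=3 before rhs at j=4)
  i=4: ✗ (lhs fails at k=4 before rhs at j=5)
  i=5: ✓ (rhs at j=6; lhs holds on [5,5])
  i=6: ✓ (rhs at j=7; lhs holds on [6,6])
  i=7: ✗ (lhs fails at k=7 before rhs at j=8)
  i=8: ✓ (rhs at j=9; lhs holds on [8,8])
Positions where it holds: {0, 1, 5, 6, 8} → 5.

5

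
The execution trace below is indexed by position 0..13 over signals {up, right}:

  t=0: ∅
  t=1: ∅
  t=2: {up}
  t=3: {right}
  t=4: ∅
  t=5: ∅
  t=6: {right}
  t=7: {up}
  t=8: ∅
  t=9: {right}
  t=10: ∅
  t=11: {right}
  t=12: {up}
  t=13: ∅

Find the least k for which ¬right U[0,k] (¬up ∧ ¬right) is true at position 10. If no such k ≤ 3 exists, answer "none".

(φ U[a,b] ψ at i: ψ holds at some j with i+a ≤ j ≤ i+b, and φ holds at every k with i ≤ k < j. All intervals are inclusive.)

0

Need earliest j ≥ 10 with (¬up ∧ ¬right), and ¬right at every k in [10,j-1].
  j=10: rhs holds (empty prefix). k = 0.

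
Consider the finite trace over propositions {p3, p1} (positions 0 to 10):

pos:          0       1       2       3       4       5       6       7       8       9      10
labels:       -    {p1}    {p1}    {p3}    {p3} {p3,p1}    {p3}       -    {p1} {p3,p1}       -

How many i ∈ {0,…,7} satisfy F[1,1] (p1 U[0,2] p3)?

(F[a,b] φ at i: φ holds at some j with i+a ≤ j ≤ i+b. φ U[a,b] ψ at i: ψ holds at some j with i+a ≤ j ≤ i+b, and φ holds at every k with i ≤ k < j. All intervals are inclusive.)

Evaluate at each i in [0,7]:
  i=0: ✓ (witness j=1)
  i=1: ✓ (witness j=2)
  i=2: ✓ (witness j=3)
  i=3: ✓ (witness j=4)
  i=4: ✓ (witness j=5)
  i=5: ✓ (witness j=6)
  i=6: ✗ (none in [7,7])
  i=7: ✓ (witness j=8)
Positions where it holds: {0, 1, 2, 3, 4, 5, 7} → 7.

7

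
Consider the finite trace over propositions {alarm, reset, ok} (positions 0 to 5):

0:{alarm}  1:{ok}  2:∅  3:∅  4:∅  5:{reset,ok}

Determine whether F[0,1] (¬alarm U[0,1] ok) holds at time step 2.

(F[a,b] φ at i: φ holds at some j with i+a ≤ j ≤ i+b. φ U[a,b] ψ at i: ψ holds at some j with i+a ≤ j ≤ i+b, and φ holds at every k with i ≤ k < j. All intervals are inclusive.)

Check (¬alarm U[0,1] ok) at each j in [2,3]:
  j=2: fails
  j=3: fails
No position in the window satisfies it → formula fails.

No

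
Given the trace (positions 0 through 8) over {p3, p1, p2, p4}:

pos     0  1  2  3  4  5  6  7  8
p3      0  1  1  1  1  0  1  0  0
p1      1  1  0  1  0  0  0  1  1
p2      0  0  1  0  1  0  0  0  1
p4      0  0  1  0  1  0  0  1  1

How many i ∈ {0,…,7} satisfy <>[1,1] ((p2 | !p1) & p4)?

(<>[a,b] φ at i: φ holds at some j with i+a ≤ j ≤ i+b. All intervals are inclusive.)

Evaluate at each i in [0,7]:
  i=0: ✗ (none in [1,1])
  i=1: ✓ (witness j=2)
  i=2: ✗ (none in [3,3])
  i=3: ✓ (witness j=4)
  i=4: ✗ (none in [5,5])
  i=5: ✗ (none in [6,6])
  i=6: ✗ (none in [7,7])
  i=7: ✓ (witness j=8)
Positions where it holds: {1, 3, 7} → 3.

3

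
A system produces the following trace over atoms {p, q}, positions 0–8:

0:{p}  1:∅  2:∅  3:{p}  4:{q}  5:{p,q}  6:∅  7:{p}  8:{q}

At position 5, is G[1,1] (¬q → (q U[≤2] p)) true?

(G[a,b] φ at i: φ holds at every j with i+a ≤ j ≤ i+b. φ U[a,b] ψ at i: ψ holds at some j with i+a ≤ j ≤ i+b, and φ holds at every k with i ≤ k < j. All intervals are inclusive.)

False

Check (¬q → (q U[≤2] p)) at every j in [6,6]:
  j=6: antecedent true; consequent fails → ✗
Fails at j=6 → formula fails.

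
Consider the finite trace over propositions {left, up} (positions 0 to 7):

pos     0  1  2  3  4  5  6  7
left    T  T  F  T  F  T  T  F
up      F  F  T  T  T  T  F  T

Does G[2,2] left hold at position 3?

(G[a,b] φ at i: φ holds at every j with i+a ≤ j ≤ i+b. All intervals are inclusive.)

Holds

Check left at every j in [5,5]:
  j=5: true
All positions satisfy it → formula holds.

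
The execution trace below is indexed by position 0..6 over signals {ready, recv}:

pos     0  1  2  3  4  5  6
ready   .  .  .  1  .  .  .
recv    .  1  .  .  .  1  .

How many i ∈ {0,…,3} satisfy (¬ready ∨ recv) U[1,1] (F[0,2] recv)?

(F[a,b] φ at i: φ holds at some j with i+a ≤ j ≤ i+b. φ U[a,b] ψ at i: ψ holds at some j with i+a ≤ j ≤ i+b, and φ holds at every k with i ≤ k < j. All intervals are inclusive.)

Evaluate at each i in [0,3]:
  i=0: ✓ (rhs at j=1; lhs holds on [0,0])
  i=1: ✗ (no rhs in [2,2])
  i=2: ✓ (rhs at j=3; lhs holds on [2,2])
  i=3: ✗ (lhs fails at k=3 before rhs at j=4)
Positions where it holds: {0, 2} → 2.

2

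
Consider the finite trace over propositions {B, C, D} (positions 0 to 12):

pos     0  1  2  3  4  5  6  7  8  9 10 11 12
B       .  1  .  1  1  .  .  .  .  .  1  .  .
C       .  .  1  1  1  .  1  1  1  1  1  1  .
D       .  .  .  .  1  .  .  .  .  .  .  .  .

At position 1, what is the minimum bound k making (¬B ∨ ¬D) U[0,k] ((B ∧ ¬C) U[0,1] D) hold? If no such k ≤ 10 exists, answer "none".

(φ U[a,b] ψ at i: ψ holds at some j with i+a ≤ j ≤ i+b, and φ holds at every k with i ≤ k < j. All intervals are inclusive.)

3

Need earliest j ≥ 1 with ((B ∧ ¬C) U[0,1] D), and (¬B ∨ ¬D) at every k in [1,j-1].
  j=1: rhs fails.
  j=2: rhs fails.
  j=3: rhs fails.
  j=4: rhs holds; lhs holds on [1,3]. k = 3.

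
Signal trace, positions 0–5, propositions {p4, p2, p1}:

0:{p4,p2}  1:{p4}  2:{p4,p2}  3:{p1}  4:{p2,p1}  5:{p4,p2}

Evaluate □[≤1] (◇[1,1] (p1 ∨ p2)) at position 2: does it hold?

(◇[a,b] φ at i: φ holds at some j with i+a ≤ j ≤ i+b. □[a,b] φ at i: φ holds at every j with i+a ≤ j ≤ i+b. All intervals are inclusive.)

Check ◇[1,1] (p1 ∨ p2) at every j in [2,3]:
  j=2: holds (witness at 3)
  j=3: holds (witness at 4)
All positions satisfy it → formula holds.

True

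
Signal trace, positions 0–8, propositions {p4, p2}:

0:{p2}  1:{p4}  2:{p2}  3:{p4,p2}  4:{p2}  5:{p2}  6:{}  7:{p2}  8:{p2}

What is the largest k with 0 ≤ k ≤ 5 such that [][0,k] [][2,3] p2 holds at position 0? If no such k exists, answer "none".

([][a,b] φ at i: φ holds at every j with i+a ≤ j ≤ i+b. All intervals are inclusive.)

2

[][2,3] p2 must hold from j=0 onward; find where it first fails.
  j=0: holds
  j=1: holds
  j=2: holds
  j=3: fails
Holds on [0,2], so largest k = 2.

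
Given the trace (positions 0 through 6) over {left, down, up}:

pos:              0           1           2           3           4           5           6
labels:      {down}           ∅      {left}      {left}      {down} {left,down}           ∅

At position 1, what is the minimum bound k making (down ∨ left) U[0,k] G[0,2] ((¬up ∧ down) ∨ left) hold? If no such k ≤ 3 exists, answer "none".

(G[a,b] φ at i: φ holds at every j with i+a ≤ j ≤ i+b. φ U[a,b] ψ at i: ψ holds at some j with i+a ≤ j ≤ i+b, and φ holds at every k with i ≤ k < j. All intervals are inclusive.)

Need earliest j ≥ 1 with G[0,2] ((¬up ∧ down) ∨ left), and (down ∨ left) at every k in [1,j-1].
  j=1: rhs fails.
  j=2: rhs holds but lhs fails at k=1.
  j=3: rhs holds but lhs fails at k=1.
  j=4: rhs fails.
No witness within the range → none.

none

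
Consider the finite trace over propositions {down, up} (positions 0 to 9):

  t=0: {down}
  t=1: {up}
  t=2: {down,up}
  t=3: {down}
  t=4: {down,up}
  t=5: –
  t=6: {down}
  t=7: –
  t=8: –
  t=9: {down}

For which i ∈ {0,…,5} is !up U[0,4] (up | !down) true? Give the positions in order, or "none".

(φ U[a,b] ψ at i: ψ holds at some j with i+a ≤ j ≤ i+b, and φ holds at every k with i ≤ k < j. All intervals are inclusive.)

0, 1, 2, 3, 4, 5

Evaluate at each i in [0,5]:
  i=0: ✓ (rhs at j=1; lhs holds on [0,0])
  i=1: ✓ (rhs at j=1)
  i=2: ✓ (rhs at j=2)
  i=3: ✓ (rhs at j=4; lhs holds on [3,3])
  i=4: ✓ (rhs at j=4)
  i=5: ✓ (rhs at j=5)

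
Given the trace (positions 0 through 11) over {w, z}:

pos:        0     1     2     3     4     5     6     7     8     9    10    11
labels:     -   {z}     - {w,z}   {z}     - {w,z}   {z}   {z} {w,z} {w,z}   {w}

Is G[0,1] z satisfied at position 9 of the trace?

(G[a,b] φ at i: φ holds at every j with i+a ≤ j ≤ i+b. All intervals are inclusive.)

Yes

Check z at every j in [9,10]:
  j=9: true
  j=10: true
All positions satisfy it → formula holds.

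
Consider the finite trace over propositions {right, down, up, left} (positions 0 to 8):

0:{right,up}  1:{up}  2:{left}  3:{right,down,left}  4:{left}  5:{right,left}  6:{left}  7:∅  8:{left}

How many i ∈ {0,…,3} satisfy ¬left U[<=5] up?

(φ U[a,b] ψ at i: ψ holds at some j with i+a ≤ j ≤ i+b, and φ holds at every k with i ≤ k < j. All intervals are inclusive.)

2

Evaluate at each i in [0,3]:
  i=0: ✓ (rhs at j=0)
  i=1: ✓ (rhs at j=1)
  i=2: ✗ (no rhs in [2,7])
  i=3: ✗ (no rhs in [3,8])
Positions where it holds: {0, 1} → 2.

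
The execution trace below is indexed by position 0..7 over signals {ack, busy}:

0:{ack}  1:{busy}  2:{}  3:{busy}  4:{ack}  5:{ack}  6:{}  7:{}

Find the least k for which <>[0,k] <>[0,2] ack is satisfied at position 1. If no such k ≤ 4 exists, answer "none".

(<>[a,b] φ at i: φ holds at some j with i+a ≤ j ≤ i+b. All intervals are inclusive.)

Scan j = 1,2,… for <>[0,2] ack:
  j=1: fails
  j=2: holds
First hit at j=2, so smallest k = 2-1 = 1.

1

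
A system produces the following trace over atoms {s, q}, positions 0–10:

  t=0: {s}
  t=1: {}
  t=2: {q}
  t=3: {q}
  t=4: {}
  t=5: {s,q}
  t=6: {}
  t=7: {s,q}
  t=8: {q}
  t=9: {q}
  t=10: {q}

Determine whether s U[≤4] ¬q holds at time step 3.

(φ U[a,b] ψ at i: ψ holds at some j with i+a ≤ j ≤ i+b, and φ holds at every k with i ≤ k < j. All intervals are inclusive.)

False

Need some j in [3,7] with ¬q, and s at every k in [3,j-1].
  j=3: ¬q false.
  j=4: ¬q holds, but s fails at k=3 → not this j.
  j=5: ¬q false.
  j=6: ¬q holds, but s fails at k=3 → not this j.
  j=7: ¬q false.
No j in the window works → until fails.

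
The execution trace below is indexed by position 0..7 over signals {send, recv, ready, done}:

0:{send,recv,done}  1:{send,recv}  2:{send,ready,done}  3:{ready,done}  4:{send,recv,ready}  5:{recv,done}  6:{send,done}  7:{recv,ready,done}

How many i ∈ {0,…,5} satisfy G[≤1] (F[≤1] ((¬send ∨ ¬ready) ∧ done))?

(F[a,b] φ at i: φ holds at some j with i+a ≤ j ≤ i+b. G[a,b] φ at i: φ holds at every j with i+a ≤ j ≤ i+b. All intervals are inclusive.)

4

Evaluate at each i in [0,5]:
  i=0: ✗ (fails at j=1)
  i=1: ✗ (fails at j=1)
  i=2: ✓ (all of [2,3])
  i=3: ✓ (all of [3,4])
  i=4: ✓ (all of [4,5])
  i=5: ✓ (all of [5,6])
Positions where it holds: {2, 3, 4, 5} → 4.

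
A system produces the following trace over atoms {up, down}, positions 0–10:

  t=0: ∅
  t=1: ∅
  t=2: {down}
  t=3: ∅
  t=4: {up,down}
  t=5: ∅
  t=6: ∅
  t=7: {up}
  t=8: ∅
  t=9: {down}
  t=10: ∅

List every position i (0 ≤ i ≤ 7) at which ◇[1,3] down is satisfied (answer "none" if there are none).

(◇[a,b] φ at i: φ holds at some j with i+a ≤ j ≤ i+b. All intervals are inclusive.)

0, 1, 2, 3, 6, 7

Evaluate at each i in [0,7]:
  i=0: ✓ (witness j=2)
  i=1: ✓ (witness j=2)
  i=2: ✓ (witness j=4)
  i=3: ✓ (witness j=4)
  i=4: ✗ (none in [5,7])
  i=5: ✗ (none in [6,8])
  i=6: ✓ (witness j=9)
  i=7: ✓ (witness j=9)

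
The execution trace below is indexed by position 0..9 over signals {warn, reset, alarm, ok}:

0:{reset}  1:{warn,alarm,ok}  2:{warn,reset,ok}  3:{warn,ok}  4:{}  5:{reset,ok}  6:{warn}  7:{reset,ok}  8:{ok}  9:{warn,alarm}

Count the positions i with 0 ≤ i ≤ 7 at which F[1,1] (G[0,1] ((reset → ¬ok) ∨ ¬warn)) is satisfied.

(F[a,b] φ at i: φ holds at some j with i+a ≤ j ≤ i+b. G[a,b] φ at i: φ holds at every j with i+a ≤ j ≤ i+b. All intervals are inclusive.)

6

Evaluate at each i in [0,7]:
  i=0: ✗ (none in [1,1])
  i=1: ✗ (none in [2,2])
  i=2: ✓ (witness j=3)
  i=3: ✓ (witness j=4)
  i=4: ✓ (witness j=5)
  i=5: ✓ (witness j=6)
  i=6: ✓ (witness j=7)
  i=7: ✓ (witness j=8)
Positions where it holds: {2, 3, 4, 5, 6, 7} → 6.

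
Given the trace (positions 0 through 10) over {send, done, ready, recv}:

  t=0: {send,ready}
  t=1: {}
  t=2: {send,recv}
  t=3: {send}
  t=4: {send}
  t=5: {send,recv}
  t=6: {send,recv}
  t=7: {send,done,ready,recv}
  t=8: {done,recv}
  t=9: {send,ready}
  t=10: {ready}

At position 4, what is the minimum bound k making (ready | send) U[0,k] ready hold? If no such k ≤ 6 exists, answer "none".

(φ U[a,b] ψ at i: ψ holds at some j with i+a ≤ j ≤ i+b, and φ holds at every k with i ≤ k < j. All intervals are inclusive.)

3

Need earliest j ≥ 4 with ready, and (ready | send) at every k in [4,j-1].
  j=4: rhs fails.
  j=5: rhs fails.
  j=6: rhs fails.
  j=7: rhs holds; lhs holds on [4,6]. k = 3.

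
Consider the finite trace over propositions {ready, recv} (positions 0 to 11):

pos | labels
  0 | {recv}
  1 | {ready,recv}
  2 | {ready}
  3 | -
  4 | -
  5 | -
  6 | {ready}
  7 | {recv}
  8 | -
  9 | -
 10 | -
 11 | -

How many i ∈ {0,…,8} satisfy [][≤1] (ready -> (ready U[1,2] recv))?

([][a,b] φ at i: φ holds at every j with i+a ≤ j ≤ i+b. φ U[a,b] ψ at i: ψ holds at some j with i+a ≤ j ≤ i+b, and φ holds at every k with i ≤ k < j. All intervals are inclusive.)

6

Evaluate at each i in [0,8]:
  i=0: ✗ (fails at j=1)
  i=1: ✗ (fails at j=1)
  i=2: ✗ (fails at j=2)
  i=3: ✓ (all of [3,4])
  i=4: ✓ (all of [4,5])
  i=5: ✓ (all of [5,6])
  i=6: ✓ (all of [6,7])
  i=7: ✓ (all of [7,8])
  i=8: ✓ (all of [8,9])
Positions where it holds: {3, 4, 5, 6, 7, 8} → 6.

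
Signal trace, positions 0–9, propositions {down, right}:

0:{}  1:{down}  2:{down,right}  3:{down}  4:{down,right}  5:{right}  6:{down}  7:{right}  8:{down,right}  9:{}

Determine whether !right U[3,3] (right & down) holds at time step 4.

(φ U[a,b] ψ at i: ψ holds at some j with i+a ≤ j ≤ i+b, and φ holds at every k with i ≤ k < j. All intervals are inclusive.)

Need some j in [7,7] with (right & down), and !right at every k in [4,j-1].
  j=7: (right & down) false.
No j in the window works → until fails.

Does not hold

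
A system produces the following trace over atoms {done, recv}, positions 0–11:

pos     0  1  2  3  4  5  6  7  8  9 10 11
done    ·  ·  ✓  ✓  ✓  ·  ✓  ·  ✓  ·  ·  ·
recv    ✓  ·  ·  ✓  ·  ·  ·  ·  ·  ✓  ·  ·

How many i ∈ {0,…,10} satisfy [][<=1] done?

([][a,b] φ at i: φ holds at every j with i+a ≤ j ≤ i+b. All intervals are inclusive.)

Evaluate at each i in [0,10]:
  i=0: ✗ (fails at j=0)
  i=1: ✗ (fails at j=1)
  i=2: ✓ (all of [2,3])
  i=3: ✓ (all of [3,4])
  i=4: ✗ (fails at j=5)
  i=5: ✗ (fails at j=5)
  i=6: ✗ (fails at j=7)
  i=7: ✗ (fails at j=7)
  i=8: ✗ (fails at j=9)
  i=9: ✗ (fails at j=9)
  i=10: ✗ (fails at j=10)
Positions where it holds: {2, 3} → 2.

2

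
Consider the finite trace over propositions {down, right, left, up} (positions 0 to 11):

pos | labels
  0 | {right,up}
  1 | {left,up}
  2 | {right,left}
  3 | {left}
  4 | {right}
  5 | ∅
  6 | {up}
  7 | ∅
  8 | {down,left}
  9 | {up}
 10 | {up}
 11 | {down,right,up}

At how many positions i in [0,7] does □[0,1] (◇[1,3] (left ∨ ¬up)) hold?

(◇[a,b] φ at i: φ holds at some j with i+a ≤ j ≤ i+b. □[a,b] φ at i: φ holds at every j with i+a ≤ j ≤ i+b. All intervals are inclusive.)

Evaluate at each i in [0,7]:
  i=0: ✓ (all of [0,1])
  i=1: ✓ (all of [1,2])
  i=2: ✓ (all of [2,3])
  i=3: ✓ (all of [3,4])
  i=4: ✓ (all of [4,5])
  i=5: ✓ (all of [5,6])
  i=6: ✓ (all of [6,7])
  i=7: ✗ (fails at j=8)
Positions where it holds: {0, 1, 2, 3, 4, 5, 6} → 7.

7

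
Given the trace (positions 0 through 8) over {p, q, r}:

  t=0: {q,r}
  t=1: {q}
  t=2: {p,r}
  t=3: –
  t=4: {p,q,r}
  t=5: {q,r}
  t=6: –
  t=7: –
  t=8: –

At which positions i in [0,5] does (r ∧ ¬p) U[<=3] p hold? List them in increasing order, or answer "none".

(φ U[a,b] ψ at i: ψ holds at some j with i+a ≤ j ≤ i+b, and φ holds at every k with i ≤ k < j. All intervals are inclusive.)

Evaluate at each i in [0,5]:
  i=0: ✗ (lhs fails at k=1 before rhs at j=2)
  i=1: ✗ (lhs fails at k=1 before rhs at j=2)
  i=2: ✓ (rhs at j=2)
  i=3: ✗ (lhs fails at k=3 before rhs at j=4)
  i=4: ✓ (rhs at j=4)
  i=5: ✗ (no rhs in [5,8])

2, 4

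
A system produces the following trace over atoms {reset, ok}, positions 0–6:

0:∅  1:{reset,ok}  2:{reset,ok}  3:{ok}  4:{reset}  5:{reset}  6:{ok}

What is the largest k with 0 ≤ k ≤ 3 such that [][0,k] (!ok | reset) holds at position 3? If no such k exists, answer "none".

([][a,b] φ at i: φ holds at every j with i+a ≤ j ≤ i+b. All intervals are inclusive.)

none

(!ok | reset) must hold from j=3 onward; find where it first fails.
  j=3: fails → no k works.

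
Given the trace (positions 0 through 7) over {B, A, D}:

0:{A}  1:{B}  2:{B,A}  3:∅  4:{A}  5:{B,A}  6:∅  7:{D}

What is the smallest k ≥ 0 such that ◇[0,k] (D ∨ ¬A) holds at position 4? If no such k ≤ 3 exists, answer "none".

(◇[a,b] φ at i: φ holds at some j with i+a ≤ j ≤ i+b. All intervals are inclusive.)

2

Scan j = 4,5,… for (D ∨ ¬A):
  j=4: fails
  j=5: fails
  j=6: holds
First hit at j=6, so smallest k = 6-4 = 2.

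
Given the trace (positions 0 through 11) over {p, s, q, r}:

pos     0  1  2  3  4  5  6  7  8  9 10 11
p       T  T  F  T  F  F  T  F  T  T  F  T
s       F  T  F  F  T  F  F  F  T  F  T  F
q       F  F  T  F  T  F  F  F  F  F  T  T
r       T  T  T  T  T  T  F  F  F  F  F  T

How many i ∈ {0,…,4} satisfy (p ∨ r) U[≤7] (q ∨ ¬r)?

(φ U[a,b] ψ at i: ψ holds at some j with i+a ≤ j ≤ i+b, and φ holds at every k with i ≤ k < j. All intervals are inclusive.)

5

Evaluate at each i in [0,4]:
  i=0: ✓ (rhs at j=2; lhs holds on [0,1])
  i=1: ✓ (rhs at j=2; lhs holds on [1,1])
  i=2: ✓ (rhs at j=2)
  i=3: ✓ (rhs at j=4; lhs holds on [3,3])
  i=4: ✓ (rhs at j=4)
Positions where it holds: {0, 1, 2, 3, 4} → 5.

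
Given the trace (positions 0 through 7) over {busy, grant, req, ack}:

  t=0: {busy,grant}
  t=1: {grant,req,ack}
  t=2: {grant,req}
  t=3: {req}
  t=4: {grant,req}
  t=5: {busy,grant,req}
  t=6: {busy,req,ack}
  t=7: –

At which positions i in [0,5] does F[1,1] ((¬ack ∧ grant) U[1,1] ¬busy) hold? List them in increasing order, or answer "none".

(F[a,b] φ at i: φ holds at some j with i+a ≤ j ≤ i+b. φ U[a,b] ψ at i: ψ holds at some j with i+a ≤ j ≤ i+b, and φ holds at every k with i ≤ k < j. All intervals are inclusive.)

Evaluate at each i in [0,5]:
  i=0: ✗ (none in [1,1])
  i=1: ✓ (witness j=2)
  i=2: ✗ (none in [3,3])
  i=3: ✗ (none in [4,4])
  i=4: ✗ (none in [5,5])
  i=5: ✗ (none in [6,6])

1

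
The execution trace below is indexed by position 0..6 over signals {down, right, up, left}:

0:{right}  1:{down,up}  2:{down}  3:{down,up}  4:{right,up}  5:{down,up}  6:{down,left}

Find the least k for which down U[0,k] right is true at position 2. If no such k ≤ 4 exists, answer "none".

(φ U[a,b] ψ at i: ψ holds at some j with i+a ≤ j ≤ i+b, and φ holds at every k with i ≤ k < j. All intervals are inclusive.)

Need earliest j ≥ 2 with right, and down at every k in [2,j-1].
  j=2: rhs fails.
  j=3: rhs fails.
  j=4: rhs holds; lhs holds on [2,3]. k = 2.

2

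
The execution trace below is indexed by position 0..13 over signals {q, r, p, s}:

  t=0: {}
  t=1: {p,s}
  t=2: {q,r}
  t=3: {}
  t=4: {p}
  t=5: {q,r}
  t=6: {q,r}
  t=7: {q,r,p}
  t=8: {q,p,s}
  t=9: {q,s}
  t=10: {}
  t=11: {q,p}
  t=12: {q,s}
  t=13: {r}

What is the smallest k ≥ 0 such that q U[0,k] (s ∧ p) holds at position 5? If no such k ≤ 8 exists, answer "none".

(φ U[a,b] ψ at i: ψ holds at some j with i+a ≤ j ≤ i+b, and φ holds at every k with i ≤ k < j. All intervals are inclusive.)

3

Need earliest j ≥ 5 with (s ∧ p), and q at every k in [5,j-1].
  j=5: rhs fails.
  j=6: rhs fails.
  j=7: rhs fails.
  j=8: rhs holds; lhs holds on [5,7]. k = 3.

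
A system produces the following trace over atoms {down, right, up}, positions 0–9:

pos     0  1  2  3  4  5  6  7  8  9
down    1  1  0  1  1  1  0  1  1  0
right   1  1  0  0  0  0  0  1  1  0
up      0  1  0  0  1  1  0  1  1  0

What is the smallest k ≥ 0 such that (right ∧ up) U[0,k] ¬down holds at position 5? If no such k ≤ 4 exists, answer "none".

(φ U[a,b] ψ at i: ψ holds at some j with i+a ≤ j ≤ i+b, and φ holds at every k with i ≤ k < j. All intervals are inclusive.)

Need earliest j ≥ 5 with ¬down, and (right ∧ up) at every k in [5,j-1].
  j=5: rhs fails.
  j=6: rhs holds but lhs fails at k=5.
  j=7: rhs fails.
  j=8: rhs fails.
  j=9: rhs holds but lhs fails at k=5.
No witness within the range → none.

none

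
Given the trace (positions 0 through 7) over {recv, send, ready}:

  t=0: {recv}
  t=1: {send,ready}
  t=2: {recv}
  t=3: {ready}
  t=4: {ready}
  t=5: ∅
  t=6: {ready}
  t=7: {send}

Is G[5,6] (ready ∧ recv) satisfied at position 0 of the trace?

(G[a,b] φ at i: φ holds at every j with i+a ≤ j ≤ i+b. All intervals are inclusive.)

Check (ready ∧ recv) at every j in [5,6]:
  j=5: false
  j=6: false
Fails at j=5 → formula fails.

False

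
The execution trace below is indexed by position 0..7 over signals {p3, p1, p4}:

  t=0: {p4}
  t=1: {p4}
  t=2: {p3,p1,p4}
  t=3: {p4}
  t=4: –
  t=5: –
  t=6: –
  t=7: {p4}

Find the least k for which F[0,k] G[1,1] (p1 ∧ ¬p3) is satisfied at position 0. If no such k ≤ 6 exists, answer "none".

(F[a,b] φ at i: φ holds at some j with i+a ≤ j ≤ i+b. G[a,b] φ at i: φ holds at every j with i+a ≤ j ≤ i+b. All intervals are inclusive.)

Scan j = 0,1,… for G[1,1] (p1 ∧ ¬p3):
  j=0: fails
  j=1: fails
  j=2: fails
  j=3: fails
  j=4: fails
  j=5: fails
  j=6: fails
No j in [0,6] satisfies it → none.

none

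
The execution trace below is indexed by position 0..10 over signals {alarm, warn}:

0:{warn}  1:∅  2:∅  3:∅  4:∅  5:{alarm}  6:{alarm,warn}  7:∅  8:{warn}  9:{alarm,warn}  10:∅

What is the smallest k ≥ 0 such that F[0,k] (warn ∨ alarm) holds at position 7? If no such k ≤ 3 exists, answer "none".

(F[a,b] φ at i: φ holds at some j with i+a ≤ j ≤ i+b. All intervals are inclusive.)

Scan j = 7,8,… for (warn ∨ alarm):
  j=7: fails
  j=8: holds
First hit at j=8, so smallest k = 8-7 = 1.

1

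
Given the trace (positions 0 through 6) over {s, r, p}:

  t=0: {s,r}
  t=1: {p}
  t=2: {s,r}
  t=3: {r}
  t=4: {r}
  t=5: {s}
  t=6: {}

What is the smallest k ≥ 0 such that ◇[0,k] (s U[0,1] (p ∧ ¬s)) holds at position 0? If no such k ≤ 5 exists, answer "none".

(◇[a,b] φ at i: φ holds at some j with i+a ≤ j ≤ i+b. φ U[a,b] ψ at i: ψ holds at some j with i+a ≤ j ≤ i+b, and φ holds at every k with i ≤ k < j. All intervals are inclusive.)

0

Scan j = 0,1,… for (s U[0,1] (p ∧ ¬s)):
  j=0: holds
First hit at j=0, so smallest k = 0-0 = 0.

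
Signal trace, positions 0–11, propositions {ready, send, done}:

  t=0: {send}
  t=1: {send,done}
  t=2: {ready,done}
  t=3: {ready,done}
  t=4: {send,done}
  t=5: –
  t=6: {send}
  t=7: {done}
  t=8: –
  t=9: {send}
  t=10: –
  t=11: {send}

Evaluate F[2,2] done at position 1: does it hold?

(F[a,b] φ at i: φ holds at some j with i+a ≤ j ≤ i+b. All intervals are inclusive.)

Yes

Check done at each j in [3,3]:
  j=3: true
Found at j=3 → formula holds.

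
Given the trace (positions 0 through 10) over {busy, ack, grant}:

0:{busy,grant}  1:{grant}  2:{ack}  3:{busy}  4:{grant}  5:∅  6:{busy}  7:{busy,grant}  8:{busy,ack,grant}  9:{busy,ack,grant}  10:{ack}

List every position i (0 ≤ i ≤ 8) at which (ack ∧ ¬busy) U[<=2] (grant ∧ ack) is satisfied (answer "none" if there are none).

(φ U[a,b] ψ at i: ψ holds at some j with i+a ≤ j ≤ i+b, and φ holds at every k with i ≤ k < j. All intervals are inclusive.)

Evaluate at each i in [0,8]:
  i=0: ✗ (no rhs in [0,2])
  i=1: ✗ (no rhs in [1,3])
  i=2: ✗ (no rhs in [2,4])
  i=3: ✗ (no rhs in [3,5])
  i=4: ✗ (no rhs in [4,6])
  i=5: ✗ (no rhs in [5,7])
  i=6: ✗ (lhs fails at k=6 before rhs at j=8)
  i=7: ✗ (lhs fails at k=7 before rhs at j=8)
  i=8: ✓ (rhs at j=8)

8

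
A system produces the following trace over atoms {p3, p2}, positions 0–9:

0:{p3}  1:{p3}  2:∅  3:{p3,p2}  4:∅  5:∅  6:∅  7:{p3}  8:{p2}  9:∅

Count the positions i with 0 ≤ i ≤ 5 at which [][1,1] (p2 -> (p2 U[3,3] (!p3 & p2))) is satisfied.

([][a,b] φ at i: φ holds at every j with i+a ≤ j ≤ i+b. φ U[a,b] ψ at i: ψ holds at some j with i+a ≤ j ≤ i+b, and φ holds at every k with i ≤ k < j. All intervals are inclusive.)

Evaluate at each i in [0,5]:
  i=0: ✓ (all of [1,1])
  i=1: ✓ (all of [2,2])
  i=2: ✗ (fails at j=3)
  i=3: ✓ (all of [4,4])
  i=4: ✓ (all of [5,5])
  i=5: ✓ (all of [6,6])
Positions where it holds: {0, 1, 3, 4, 5} → 5.

5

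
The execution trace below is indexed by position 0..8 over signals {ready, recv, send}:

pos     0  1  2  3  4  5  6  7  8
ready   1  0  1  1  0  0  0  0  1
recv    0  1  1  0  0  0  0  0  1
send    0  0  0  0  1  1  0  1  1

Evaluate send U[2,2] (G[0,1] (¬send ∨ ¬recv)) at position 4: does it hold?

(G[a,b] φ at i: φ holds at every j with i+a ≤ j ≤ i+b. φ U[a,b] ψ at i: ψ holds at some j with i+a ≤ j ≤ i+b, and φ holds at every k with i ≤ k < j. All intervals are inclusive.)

Yes

Need some j in [6,6] with G[0,1] (¬send ∨ ¬recv), and send at every k in [4,j-1].
  j=6: G[0,1] (¬send ∨ ¬recv) holds; send holds at every k in [4,5] → satisfied.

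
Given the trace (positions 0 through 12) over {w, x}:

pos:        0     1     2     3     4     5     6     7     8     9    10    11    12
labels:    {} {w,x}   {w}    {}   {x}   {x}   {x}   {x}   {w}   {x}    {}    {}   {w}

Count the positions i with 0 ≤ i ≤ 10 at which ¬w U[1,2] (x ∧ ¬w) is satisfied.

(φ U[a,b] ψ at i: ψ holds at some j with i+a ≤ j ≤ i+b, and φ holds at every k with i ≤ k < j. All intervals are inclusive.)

4

Evaluate at each i in [0,10]:
  i=0: ✗ (no rhs in [1,2])
  i=1: ✗ (no rhs in [2,3])
  i=2: ✗ (lhs fails at k=2 before rhs at j=4)
  i=3: ✓ (rhs at j=4; lhs holds on [3,3])
  i=4: ✓ (rhs at j=5; lhs holds on [4,4])
  i=5: ✓ (rhs at j=6; lhs holds on [5,5])
  i=6: ✓ (rhs at j=7; lhs holds on [6,6])
  i=7: ✗ (lhs fails at k=8 before rhs at j=9)
  i=8: ✗ (lhs fails at k=8 before rhs at j=9)
  i=9: ✗ (no rhs in [10,11])
  i=10: ✗ (no rhs in [11,12])
Positions where it holds: {3, 4, 5, 6} → 4.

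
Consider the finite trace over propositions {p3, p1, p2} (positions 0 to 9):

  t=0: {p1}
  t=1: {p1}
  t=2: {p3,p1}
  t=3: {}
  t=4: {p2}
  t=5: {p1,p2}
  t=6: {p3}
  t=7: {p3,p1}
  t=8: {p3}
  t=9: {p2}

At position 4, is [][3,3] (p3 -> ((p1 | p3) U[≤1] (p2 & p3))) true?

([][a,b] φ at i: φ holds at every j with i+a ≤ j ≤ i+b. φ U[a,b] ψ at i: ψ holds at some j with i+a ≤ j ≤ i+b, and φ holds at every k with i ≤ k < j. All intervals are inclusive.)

Check (p3 -> ((p1 | p3) U[≤1] (p2 & p3))) at every j in [7,7]:
  j=7: antecedent true; consequent fails → ✗
Fails at j=7 → formula fails.

Does not hold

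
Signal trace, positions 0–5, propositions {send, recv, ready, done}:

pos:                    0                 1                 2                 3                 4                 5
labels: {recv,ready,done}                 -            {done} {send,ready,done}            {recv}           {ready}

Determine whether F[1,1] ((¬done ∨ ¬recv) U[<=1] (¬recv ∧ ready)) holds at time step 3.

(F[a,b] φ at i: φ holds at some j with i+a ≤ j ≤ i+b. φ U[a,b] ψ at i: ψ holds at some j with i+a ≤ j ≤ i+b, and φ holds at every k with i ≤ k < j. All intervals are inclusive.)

Check ((¬done ∨ ¬recv) U[<=1] (¬recv ∧ ready)) at each j in [4,4]:
  j=4: holds
Found at j=4 → formula holds.

True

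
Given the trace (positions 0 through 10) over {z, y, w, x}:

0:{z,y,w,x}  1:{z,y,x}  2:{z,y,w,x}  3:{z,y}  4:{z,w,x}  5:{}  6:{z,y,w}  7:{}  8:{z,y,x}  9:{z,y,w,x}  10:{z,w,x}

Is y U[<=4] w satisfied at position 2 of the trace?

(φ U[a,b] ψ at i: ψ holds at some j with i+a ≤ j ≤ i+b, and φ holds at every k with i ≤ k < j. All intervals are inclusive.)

Holds

Need some j in [2,6] with w, and y at every k in [2,j-1].
  j=2: w holds; no prefix to check → satisfied.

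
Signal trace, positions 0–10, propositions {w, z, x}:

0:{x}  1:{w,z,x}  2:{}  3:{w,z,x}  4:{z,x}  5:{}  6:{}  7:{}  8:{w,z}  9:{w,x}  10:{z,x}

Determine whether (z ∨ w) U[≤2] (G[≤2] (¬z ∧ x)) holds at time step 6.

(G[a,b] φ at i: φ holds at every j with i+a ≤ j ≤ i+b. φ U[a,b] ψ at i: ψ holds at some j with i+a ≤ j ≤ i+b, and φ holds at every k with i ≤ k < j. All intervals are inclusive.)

No

Need some j in [6,8] with G[≤2] (¬z ∧ x), and (z ∨ w) at every k in [6,j-1].
  j=6: G[≤2] (¬z ∧ x) — fails at 6.
  j=7: G[≤2] (¬z ∧ x) — fails at 7.
  j=8: G[≤2] (¬z ∧ x) — fails at 8.
No j in the window works → until fails.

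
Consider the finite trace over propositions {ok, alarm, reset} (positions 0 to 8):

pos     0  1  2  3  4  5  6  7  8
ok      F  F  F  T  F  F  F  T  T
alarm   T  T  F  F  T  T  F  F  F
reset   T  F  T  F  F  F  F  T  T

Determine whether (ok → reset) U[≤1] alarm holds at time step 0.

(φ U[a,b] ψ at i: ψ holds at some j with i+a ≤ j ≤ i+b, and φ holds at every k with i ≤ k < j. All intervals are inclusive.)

Need some j in [0,1] with alarm, and (ok → reset) at every k in [0,j-1].
  j=0: alarm holds; no prefix to check → satisfied.

Holds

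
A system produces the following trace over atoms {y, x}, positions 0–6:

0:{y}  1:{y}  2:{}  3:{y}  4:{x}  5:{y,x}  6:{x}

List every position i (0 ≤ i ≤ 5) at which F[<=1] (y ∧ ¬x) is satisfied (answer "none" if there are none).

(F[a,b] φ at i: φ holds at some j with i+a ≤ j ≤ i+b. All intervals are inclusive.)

Evaluate at each i in [0,5]:
  i=0: ✓ (witness j=0)
  i=1: ✓ (witness j=1)
  i=2: ✓ (witness j=3)
  i=3: ✓ (witness j=3)
  i=4: ✗ (none in [4,5])
  i=5: ✗ (none in [5,6])

0, 1, 2, 3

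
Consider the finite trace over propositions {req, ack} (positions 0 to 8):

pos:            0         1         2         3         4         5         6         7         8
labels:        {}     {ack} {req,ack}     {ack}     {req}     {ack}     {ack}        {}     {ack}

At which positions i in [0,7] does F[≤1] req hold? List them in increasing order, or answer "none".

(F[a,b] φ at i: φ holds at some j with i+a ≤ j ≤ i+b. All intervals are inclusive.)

1, 2, 3, 4

Evaluate at each i in [0,7]:
  i=0: ✗ (none in [0,1])
  i=1: ✓ (witness j=2)
  i=2: ✓ (witness j=2)
  i=3: ✓ (witness j=4)
  i=4: ✓ (witness j=4)
  i=5: ✗ (none in [5,6])
  i=6: ✗ (none in [6,7])
  i=7: ✗ (none in [7,8])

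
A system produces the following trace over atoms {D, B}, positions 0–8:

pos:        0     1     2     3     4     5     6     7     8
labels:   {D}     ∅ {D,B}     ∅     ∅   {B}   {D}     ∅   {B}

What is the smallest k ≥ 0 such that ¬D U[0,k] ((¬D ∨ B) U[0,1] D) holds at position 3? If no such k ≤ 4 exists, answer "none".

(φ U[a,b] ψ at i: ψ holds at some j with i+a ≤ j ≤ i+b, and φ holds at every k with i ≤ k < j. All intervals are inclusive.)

Need earliest j ≥ 3 with ((¬D ∨ B) U[0,1] D), and ¬D at every k in [3,j-1].
  j=3: rhs fails.
  j=4: rhs fails.
  j=5: rhs holds; lhs holds on [3,4]. k = 2.

2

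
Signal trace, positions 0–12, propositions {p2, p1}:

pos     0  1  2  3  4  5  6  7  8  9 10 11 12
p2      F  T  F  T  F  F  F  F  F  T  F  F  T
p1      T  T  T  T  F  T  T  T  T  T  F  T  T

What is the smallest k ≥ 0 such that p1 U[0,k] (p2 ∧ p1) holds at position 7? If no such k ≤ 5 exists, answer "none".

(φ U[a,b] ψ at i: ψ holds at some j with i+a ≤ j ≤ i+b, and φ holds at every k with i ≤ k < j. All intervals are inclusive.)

Need earliest j ≥ 7 with (p2 ∧ p1), and p1 at every k in [7,j-1].
  j=7: rhs fails.
  j=8: rhs fails.
  j=9: rhs holds; lhs holds on [7,8]. k = 2.

2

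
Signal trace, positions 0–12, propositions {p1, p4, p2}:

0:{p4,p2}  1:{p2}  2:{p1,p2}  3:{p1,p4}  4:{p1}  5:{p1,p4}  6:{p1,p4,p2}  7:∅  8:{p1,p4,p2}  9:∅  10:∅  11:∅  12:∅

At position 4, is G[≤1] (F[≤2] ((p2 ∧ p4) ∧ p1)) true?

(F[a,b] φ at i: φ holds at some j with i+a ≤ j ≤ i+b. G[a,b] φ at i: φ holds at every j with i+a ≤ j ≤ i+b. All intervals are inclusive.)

Check F[≤2] ((p2 ∧ p4) ∧ p1) at every j in [4,5]:
  j=4: holds (witness at 6)
  j=5: holds (witness at 6)
All positions satisfy it → formula holds.

Yes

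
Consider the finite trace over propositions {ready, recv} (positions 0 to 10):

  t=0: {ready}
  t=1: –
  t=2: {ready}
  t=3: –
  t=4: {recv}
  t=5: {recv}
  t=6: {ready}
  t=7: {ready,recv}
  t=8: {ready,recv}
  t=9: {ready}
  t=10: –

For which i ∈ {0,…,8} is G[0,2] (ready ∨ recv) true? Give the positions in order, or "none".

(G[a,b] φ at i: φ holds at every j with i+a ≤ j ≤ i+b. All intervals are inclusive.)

4, 5, 6, 7

Evaluate at each i in [0,8]:
  i=0: ✗ (fails at j=1)
  i=1: ✗ (fails at j=1)
  i=2: ✗ (fails at j=3)
  i=3: ✗ (fails at j=3)
  i=4: ✓ (all of [4,6])
  i=5: ✓ (all of [5,7])
  i=6: ✓ (all of [6,8])
  i=7: ✓ (all of [7,9])
  i=8: ✗ (fails at j=10)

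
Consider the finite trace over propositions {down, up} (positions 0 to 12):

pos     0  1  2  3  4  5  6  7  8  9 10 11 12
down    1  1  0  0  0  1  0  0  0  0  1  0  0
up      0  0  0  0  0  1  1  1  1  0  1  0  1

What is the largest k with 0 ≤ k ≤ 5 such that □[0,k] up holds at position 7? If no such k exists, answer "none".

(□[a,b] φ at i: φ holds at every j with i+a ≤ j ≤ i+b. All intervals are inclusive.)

up must hold from j=7 onward; find where it first fails.
  j=7: holds
  j=8: holds
  j=9: fails
Holds on [7,8], so largest k = 1.

1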